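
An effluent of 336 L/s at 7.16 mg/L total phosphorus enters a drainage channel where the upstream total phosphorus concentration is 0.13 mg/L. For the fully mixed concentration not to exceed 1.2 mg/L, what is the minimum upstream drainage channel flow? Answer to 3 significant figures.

Set C_mix = 1.2: (Q·0.1300 + 336.0·7.160) / (Q + 336.0) = 1.2
→ Q = 336.0·(7.160 − 1.2)/(1.2 − 0.1300) = 1872 L/s.

1870 L/s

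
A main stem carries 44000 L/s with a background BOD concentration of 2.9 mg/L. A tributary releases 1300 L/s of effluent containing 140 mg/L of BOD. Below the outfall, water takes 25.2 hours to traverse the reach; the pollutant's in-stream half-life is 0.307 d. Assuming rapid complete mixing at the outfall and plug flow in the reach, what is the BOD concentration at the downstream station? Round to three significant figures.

0.638 mg/L

Flow-weighted average: C = (44000·2.900 + 1300·140.0) / 45300 = 309600/45300 = 6.834 mg/L.
Half-life 0.307 d → k = ln 2 / 0.307 = 2.258 d⁻¹.
First-order decay: C = 6.834·exp(−k·t) = 6.834·0.09342 = 0.6384 mg/L.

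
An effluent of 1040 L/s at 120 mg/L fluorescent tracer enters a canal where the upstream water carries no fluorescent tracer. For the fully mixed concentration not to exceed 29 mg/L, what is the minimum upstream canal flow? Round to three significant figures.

Set C_mix = 29: (Q·0 + 1040·120.0) / (Q + 1040) = 29
→ Q = 1040·(120.0 − 29)/(29 − 0) = 3263 L/s.

3260 L/s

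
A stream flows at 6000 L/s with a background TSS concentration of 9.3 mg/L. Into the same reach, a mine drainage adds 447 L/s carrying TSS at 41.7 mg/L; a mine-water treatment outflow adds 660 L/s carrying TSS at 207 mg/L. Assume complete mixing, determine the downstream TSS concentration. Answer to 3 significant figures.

Flow-weighted average: C = (6000·9.300 + 447.0·41.70 + 660.0·207.0) / 7107 = 211100/7107 = 29.70 mg/L.

29.7 mg/L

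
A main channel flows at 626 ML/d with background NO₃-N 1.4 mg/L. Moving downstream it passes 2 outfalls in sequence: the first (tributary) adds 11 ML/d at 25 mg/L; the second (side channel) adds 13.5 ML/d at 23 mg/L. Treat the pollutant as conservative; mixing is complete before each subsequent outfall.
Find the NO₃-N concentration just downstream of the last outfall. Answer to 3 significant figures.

2.25 mg/L

Outfall 1: combined Q = 637.0 ML/d; C = (626.0·1.400 + 11.00·25.00)/637.0 = 1.808 mg/L.
Outfall 2: combined Q = 650.5 ML/d; C = (637.0·1.808 + 13.50·23.00)/650.5 = 2.247 mg/L.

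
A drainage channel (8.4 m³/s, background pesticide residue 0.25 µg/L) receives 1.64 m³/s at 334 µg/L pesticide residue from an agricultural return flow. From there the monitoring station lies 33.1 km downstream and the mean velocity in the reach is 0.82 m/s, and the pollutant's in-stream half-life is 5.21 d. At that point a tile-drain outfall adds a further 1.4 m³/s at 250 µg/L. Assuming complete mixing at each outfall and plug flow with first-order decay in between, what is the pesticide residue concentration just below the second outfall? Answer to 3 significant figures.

After mixing, C = (8.400·0.2500 + 1.640·334.0) / 10.04 = 549.9/10.04 = 54.77 µg/L; combined flow 10.04 m³/s.
Travel time t = 33.1·1000 / 0.82 = 40370 s = 11.21 h.
Half-life 5.21 d → k = ln 2 / 5.21 = 0.1330 d⁻¹.
Applying C = C₀e^(−kt): 54.77 × 0.9397 = 51.47 µg/L.
Second outfall: C = (10.04·51.47 + 1.400·250.0)/11.44 = 75.76 µg/L.

75.8 µg/L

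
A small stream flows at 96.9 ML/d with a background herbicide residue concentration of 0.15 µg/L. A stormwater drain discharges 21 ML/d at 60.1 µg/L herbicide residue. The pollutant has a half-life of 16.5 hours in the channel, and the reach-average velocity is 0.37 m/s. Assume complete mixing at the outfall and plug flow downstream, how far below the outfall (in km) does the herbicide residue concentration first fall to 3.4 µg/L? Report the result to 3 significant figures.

36.7 km

After mixing, C = (96.90·0.1500 + 21.00·60.10) / 117.9 = 1277/117.9 = 10.83 µg/L.
Half-life 16.5 h → k = ln 2 / 16.5 = 0.04201 h⁻¹ = 1.008 d⁻¹.
Set 10.83·exp(−k·t) = 3.4 → t = ln(10.83/3.4)/k = 99270 s = 27.57 h.
Distance = v·t = 0.37·99270 = 36730 m = 36.73 km.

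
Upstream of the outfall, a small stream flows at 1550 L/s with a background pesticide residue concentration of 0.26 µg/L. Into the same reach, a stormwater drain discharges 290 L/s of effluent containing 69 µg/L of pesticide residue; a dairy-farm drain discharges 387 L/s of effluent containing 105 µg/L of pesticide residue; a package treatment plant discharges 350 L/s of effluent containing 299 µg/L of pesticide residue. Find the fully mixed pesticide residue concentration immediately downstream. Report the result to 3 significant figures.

Mass balance: C = (1550·0.2600 + 290.0·69.00 + 387.0·105.0 + 350.0·299.0) / 2577 = 165700/2577 = 64.30 µg/L.

64.3 µg/L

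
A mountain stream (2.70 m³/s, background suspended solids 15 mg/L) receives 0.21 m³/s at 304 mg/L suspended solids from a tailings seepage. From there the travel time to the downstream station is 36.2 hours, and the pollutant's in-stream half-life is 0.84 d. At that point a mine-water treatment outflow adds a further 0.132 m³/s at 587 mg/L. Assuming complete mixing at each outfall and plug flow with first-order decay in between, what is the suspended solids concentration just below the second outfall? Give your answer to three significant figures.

Conservation of mass: C = (2.700·15.00 + 0.2100·304.0) / 2.910 = 104.3/2.910 = 35.86 mg/L; combined flow 2.910 m³/s.
Half-life 0.84 d → k = ln 2 / 0.84 = 0.8252 d⁻¹.
After decay, C = 35.86 × e^(−kt) = 35.86 × 0.2880 = 10.33 mg/L.
At the second outfall, C = (2.910·10.33 + 0.1320·587.0) / (2.910 + 0.1320) = 35.35 mg/L.

35.4 mg/L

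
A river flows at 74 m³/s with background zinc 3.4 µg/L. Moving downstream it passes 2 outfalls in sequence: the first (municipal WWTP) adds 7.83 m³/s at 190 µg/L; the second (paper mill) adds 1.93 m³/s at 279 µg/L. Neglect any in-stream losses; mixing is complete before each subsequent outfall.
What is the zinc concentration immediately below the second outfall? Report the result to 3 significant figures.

Outfall 1: combined Q = 81.83 m³/s; C = (74.00·3.400 + 7.830·190.0)/81.83 = 21.26 µg/L.
Outfall 2: combined Q = 83.76 m³/s; C = (81.83·21.26 + 1.930·279.0)/83.76 = 27.19 µg/L.

27.2 µg/L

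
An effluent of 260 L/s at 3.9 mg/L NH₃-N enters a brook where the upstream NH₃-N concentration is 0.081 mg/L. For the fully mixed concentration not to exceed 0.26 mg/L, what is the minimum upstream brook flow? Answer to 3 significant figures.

5290 L/s

Set C_mix = 0.26: (Q·0.08100 + 260.0·3.900) / (Q + 260.0) = 0.26
→ Q = 260.0·(3.900 − 0.26)/(0.26 − 0.08100) = 5287 L/s.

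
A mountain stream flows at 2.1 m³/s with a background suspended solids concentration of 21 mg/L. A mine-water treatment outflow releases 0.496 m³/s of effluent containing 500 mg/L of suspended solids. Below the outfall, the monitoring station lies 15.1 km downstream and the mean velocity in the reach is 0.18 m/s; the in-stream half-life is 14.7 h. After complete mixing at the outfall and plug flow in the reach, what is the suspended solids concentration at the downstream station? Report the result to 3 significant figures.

After mixing, C = (2.100·21.00 + 0.4960·500.0) / 2.596 = 292.1/2.596 = 112.5 mg/L.
Travel time t = 15.1·1000 / 0.18 = 83890 s = 23.30 h.
Half-life 14.7 h → k = ln 2 / 14.7 = 0.04715 h⁻¹ = 1.132 d⁻¹.
Decay over the reach: 112.5·exp(−kt) = 112.5·0.3333 = 37.50 mg/L.

37.5 mg/L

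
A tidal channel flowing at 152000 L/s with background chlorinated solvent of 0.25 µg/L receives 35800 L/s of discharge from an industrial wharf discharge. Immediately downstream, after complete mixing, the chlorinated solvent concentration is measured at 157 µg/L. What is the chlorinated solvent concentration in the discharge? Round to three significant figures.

Mass balance: 152000·0.2500 + 35800·Cₑ = 187800·157.0
→ Cₑ = (187800·157.0 − 152000·0.2500) / 35800 = 822.5 µg/L.

823 µg/L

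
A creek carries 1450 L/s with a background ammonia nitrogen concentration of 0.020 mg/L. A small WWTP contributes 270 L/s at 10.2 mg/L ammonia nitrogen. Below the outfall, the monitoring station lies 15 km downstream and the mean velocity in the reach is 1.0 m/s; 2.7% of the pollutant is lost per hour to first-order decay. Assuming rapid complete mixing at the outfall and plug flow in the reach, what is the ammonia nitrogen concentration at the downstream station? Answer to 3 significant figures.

1.44 mg/L

Flow-weighted average: C = (1450·0.02000 + 270.0·10.20) / 1720 = 2783/1720 = 1.618 mg/L.
Travel time t = 15·1000 / 1.0 = 15000 s = 4.167 h.
2.7%/h lost → k = −ln(1 − 0.027) = 0.02737 h⁻¹.
Applying C = C₀e^(−kt): 1.618 × 0.8922 = 1.444 mg/L.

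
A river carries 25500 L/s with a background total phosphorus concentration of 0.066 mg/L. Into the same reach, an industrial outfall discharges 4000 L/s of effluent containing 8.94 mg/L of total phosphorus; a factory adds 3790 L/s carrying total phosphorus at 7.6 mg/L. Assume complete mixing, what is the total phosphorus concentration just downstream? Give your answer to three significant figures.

Mass balance: C = (25500·0.06600 + 4000·8.940 + 3790·7.600) / 33290 = 66250/33290 = 1.990 mg/L.

1.99 mg/L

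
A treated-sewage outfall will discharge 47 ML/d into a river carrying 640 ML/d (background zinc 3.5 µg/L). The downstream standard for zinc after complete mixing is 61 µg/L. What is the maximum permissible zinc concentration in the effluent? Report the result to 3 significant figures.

At the limit, (Qr·Cr + Qe·Cₑ)/(Qr + Qe) = 61:
Cₑ = (687.0·61 − 640.0·3.500) / 47.00 = 844.0 µg/L.

844 µg/L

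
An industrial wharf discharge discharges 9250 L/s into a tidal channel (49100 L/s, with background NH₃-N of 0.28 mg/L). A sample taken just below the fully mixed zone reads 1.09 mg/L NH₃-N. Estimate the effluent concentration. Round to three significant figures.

Mass balance: 49100·0.2800 + 9250·Cₑ = 58350·1.090
→ Cₑ = (58350·1.090 − 49100·0.2800) / 9250 = 5.390 mg/L.

5.39 mg/L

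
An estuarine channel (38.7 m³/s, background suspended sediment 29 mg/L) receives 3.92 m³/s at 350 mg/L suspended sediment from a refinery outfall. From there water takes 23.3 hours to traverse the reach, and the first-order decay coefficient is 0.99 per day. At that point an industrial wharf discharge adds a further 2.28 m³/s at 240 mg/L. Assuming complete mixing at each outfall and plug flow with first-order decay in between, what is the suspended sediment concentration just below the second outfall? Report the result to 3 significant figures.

Flow-weighted average: C = (38.70·29.00 + 3.920·350.0) / 42.62 = 2494/42.62 = 58.52 mg/L; combined flow 42.62 m³/s.
First-order decay: C = 58.52·exp(−k·t) = 58.52·0.3825 = 22.38 mg/L.
At the second outfall, C = (42.62·22.38 + 2.280·240.0) / (42.62 + 2.280) = 33.43 mg/L.

33.4 mg/L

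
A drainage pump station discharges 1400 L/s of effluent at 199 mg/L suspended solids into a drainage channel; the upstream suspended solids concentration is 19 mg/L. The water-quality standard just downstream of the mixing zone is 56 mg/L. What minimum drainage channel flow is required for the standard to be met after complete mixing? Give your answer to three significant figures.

Set C_mix = 56: (Q·19.00 + 1400·199.0) / (Q + 1400) = 56
→ Q = 1400·(199.0 − 56)/(56 − 19.00) = 5411 L/s.

5410 L/s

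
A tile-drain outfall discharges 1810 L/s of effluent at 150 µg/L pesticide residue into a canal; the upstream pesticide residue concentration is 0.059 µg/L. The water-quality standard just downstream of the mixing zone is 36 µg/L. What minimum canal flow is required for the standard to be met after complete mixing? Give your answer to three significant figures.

Set C_mix = 36: (Q·0.05900 + 1810·150.0) / (Q + 1810) = 36
→ Q = 1810·(150.0 − 36)/(36 − 0.05900) = 5741 L/s.

5740 L/s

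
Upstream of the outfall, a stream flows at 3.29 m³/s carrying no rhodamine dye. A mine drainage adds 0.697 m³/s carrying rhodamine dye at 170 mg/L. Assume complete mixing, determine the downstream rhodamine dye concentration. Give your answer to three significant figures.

Flow-weighted average: C = (3.290·0 + 0.6970·170.0) / 3.987 = 118.5/3.987 = 29.72 mg/L.

29.7 mg/L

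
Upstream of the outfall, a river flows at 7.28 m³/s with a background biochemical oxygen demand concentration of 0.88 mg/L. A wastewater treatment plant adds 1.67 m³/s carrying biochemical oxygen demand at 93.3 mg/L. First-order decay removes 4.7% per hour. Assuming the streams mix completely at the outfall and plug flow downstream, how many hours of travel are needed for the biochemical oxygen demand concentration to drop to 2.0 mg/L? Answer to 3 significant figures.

45.8 h

Conservation of mass: C = (7.280·0.8800 + 1.670·93.30) / 8.950 = 162.2/8.950 = 18.12 mg/L.
4.7%/h lost → k = −ln(1 − 0.047) = 0.04814 h⁻¹.
18.12·exp(−k·t) = 2.0 → t = ln(18.12/2.0)/k = 164800 s = 45.79 h.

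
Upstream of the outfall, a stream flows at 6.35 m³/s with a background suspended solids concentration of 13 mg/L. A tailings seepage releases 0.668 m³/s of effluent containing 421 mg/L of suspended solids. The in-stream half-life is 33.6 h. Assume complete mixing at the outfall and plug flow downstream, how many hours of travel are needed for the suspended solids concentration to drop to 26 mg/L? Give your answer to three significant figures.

Mixed concentration C = ΣQC/ΣQ = (6.350·13.00 + 0.6680·421.0) / 7.018 = 363.8/7.018 = 51.83 mg/L.
Half-life 33.6 h → k = ln 2 / 33.6 = 0.02063 h⁻¹ = 0.4951 d⁻¹.
51.83·exp(−k·t) = 26 → t = ln(51.83/26)/k = 120400 s = 33.45 h.

33.4 h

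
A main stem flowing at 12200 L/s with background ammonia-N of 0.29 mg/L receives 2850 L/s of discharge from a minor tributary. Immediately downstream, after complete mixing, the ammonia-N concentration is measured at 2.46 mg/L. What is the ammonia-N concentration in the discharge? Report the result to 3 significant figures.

Mass balance: 12200·0.2900 + 2850·Cₑ = 15050·2.460
→ Cₑ = (15050·2.460 − 12200·0.2900) / 2850 = 11.75 mg/L.

11.7 mg/L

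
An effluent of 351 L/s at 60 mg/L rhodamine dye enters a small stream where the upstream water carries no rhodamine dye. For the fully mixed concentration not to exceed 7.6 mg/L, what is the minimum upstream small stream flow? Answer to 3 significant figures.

Set C_mix = 7.6: (Q·0 + 351.0·60.00) / (Q + 351.0) = 7.6
→ Q = 351.0·(60.00 − 7.6)/(7.6 − 0) = 2420 L/s.

2420 L/s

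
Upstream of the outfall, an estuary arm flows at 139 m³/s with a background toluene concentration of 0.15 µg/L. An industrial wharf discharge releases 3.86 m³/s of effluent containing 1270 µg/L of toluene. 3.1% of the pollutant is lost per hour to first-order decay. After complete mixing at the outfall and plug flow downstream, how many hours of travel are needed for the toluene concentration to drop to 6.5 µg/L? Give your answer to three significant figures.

Mass balance: C = (139.0·0.1500 + 3.860·1270) / 142.9 = 4923/142.9 = 34.46 µg/L.
3.1%/h lost → k = −ln(1 − 0.031) = 0.03149 h⁻¹.
34.46·exp(−k·t) = 6.5 → t = ln(34.46/6.5)/k = 190700 s = 52.97 h.

53.0 h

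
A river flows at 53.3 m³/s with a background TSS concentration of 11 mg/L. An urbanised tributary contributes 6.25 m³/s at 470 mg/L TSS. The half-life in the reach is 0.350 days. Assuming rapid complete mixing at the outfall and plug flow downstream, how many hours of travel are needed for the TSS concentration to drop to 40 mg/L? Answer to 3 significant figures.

4.75 h

Mixed concentration C = ΣQC/ΣQ = (53.30·11.00 + 6.250·470.0) / 59.55 = 3524/59.55 = 59.17 mg/L.
Half-life 0.350 d → k = ln 2 / 0.350 = 1.980 d⁻¹.
59.17·exp(−k·t) = 40 → t = ln(59.17/40)/k = 17080 s = 4.746 h.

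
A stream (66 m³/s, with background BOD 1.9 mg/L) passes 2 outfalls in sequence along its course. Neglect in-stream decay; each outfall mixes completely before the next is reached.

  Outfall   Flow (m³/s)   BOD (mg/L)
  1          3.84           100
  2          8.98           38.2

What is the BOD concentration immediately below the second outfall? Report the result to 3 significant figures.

10.8 mg/L

Below outfall 1: Q → 69.84 m³/s, C = (66.00·1.900 + 3.840·100.0)/69.84 = 7.294 mg/L.
Below outfall 2: Q → 78.82 m³/s, C = (69.84·7.294 + 8.980·38.20)/78.82 = 10.81 mg/L.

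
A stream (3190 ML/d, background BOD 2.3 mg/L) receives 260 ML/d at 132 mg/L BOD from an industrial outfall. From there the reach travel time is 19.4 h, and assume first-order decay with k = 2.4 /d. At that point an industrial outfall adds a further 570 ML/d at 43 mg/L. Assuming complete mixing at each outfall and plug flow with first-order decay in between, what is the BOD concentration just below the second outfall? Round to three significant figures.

Flow-weighted average: C = (3190·2.300 + 260.0·132.0) / 3450 = 41660/3450 = 12.07 mg/L; combined flow 3450 ML/d.
Applying C = C₀e^(−kt): 12.07 × 0.1437 = 1.735 mg/L.
Second outfall: C = (3450·1.735 + 570.0·43.00)/4020 = 7.586 mg/L.

7.59 mg/L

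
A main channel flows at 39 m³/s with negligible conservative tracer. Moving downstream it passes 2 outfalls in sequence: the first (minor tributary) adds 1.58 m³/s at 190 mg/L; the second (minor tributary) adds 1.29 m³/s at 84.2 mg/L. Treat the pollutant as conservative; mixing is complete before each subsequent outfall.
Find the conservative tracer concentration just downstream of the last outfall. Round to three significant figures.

After outfall 1: Q = 39.00 + 1.580 = 40.58 m³/s; C = (39.00·0 + 1.580·190.0)/40.58 = 7.398 mg/L.
After outfall 2: Q = 40.58 + 1.290 = 41.87 m³/s; C = (40.58·7.398 + 1.290·84.20)/41.87 = 9.764 mg/L.

9.76 mg/L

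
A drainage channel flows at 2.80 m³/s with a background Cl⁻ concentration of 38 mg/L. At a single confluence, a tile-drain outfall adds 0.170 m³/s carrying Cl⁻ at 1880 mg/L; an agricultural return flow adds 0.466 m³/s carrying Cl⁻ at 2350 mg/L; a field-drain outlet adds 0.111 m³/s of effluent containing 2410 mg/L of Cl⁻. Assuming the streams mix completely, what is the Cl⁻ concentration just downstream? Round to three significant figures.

504 mg/L

Flow-weighted average: C = (2.800·38.00 + 0.1700·1880 + 0.4660·2350 + 0.1110·2410) / 3.547 = 1789/3.547 = 504.3 mg/L.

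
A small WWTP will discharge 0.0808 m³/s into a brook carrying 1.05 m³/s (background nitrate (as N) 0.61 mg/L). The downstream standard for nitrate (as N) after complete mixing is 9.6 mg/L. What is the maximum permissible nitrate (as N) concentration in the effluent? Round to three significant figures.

At the limit, (Qr·Cr + Qe·Cₑ)/(Qr + Qe) = 9.6:
Cₑ = (1.131·9.6 − 1.050·0.6100) / 0.08080 = 126.4 mg/L.

126 mg/L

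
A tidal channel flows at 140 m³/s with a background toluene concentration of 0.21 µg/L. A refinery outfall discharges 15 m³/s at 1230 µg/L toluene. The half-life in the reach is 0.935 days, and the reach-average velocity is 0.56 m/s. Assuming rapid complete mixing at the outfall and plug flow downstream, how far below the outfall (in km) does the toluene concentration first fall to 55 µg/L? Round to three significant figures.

Flow-weighted average: C = (140.0·0.2100 + 15.00·1230) / 155.0 = 18480/155.0 = 119.2 µg/L.
Half-life 0.935 d → k = ln 2 / 0.935 = 0.7413 d⁻¹.
Set 119.2·exp(−k·t) = 55 → t = ln(119.2/55)/k = 90170 s = 25.05 h.
Distance = v·t = 0.56·90170 = 50490 m = 50.49 km.

50.5 km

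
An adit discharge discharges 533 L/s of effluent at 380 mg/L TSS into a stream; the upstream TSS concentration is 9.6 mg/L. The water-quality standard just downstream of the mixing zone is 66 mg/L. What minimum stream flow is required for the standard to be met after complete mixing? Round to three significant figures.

Set C_mix = 66: (Q·9.600 + 533.0·380.0) / (Q + 533.0) = 66
→ Q = 533.0·(380.0 − 66)/(66 − 9.600) = 2967 L/s.

2970 L/s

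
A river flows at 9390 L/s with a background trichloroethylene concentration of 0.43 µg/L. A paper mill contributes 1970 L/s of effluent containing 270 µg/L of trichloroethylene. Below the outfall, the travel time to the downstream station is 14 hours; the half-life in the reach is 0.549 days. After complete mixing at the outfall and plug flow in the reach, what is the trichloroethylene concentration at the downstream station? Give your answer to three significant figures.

22.6 µg/L

Flow-weighted average: C = (9390·0.4300 + 1970·270.0) / 11360 = 535900/11360 = 47.18 µg/L.
Half-life 0.549 d → k = ln 2 / 0.549 = 1.263 d⁻¹.
Decay over the reach: 47.18·exp(−kt) = 47.18·0.4788 = 22.59 µg/L.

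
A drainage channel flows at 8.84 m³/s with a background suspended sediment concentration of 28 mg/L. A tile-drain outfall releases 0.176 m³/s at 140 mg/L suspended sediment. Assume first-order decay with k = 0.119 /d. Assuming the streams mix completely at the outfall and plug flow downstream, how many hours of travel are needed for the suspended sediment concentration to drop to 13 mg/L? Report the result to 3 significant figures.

170 h

Mass balance: C = (8.840·28.00 + 0.1760·140.0) / 9.016 = 272.2/9.016 = 30.19 mg/L.
30.19·exp(−k·t) = 13 → t = ln(30.19/13)/k = 611700 s = 169.9 h.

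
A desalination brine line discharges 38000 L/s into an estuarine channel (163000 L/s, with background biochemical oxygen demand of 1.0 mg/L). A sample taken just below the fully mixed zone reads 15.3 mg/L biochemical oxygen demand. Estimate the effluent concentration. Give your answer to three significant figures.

Mass balance: 163000·1.000 + 38000·Cₑ = 201000·15.30
→ Cₑ = (201000·15.30 − 163000·1.000) / 38000 = 76.64 mg/L.

76.6 mg/L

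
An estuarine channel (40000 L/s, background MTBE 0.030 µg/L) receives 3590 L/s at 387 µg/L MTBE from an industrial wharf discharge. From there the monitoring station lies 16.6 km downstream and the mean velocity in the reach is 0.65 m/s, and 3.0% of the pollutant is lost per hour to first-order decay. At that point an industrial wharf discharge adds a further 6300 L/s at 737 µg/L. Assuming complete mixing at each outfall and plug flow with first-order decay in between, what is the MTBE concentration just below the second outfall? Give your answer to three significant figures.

Mixed concentration C = ΣQC/ΣQ = (40000·0.03000 + 3590·387.0) / 43590 = 1391000/43590 = 31.90 µg/L; combined flow 43590 L/s.
Travel time t = 16.6·1000 / 0.65 = 25540 s = 7.094 h.
3.0%/h lost → k = −ln(1 − 0.03) = 0.03046 h⁻¹.
First-order decay: C = 31.90·exp(−k·t) = 31.90·0.8057 = 25.70 µg/L.
Second outfall: C = (43590·25.70 + 6300·737.0)/49890 = 115.5 µg/L.

116 µg/L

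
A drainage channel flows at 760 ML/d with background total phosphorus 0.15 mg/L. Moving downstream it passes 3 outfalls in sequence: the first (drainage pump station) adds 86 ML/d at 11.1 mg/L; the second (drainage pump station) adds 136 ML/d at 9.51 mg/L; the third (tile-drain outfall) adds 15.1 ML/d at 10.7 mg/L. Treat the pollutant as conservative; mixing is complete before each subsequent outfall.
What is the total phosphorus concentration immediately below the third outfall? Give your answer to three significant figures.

2.53 mg/L

Below outfall 1: Q → 846.0 ML/d, C = (760.0·0.1500 + 86.00·11.10)/846.0 = 1.263 mg/L.
Below outfall 2: Q → 982.0 ML/d, C = (846.0·1.263 + 136.0·9.510)/982.0 = 2.405 mg/L.
Below outfall 3: Q → 997.1 ML/d, C = (982.0·2.405 + 15.10·10.70)/997.1 = 2.531 mg/L.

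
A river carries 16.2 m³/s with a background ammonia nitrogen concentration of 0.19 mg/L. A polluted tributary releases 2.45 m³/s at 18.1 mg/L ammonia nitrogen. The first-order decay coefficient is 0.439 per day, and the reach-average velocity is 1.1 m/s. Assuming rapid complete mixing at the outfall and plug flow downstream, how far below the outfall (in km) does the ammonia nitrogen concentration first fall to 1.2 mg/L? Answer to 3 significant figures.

163 km

Mass balance: C = (16.20·0.1900 + 2.450·18.10) / 18.65 = 47.42/18.65 = 2.543 mg/L.
Set 2.543·exp(−k·t) = 1.2 → t = ln(2.543/1.2)/k = 147800 s = 41.05 h.
Distance = v·t = 1.1·147800 = 162600 m = 162.6 km.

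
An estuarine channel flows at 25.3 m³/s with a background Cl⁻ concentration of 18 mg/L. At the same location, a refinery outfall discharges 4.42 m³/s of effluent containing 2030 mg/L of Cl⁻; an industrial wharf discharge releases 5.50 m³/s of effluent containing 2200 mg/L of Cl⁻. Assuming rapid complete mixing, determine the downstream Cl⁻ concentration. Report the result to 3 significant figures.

611 mg/L

After mixing, C = (25.30·18.00 + 4.420·2030 + 5.500·2200) / 35.22 = 21530/35.22 = 611.2 mg/L.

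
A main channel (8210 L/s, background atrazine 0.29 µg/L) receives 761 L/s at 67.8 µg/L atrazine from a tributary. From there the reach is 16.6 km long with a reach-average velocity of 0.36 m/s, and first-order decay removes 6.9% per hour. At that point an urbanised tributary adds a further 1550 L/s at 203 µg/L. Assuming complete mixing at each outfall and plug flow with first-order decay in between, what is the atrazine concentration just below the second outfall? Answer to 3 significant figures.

Mass balance: C = (8210·0.2900 + 761.0·67.80) / 8971 = 53980/8971 = 6.017 µg/L; combined flow 8971 L/s.
Travel time t = 16.6·1000 / 0.36 = 46110 s = 12.81 h.
6.9%/h lost → k = −ln(1 − 0.069) = 0.07150 h⁻¹.
Applying C = C₀e^(−kt): 6.017 × 0.4002 = 2.408 µg/L.
At the second outfall, C = (8971·2.408 + 1550·203.0) / (8971 + 1550) = 31.96 µg/L.

32.0 µg/L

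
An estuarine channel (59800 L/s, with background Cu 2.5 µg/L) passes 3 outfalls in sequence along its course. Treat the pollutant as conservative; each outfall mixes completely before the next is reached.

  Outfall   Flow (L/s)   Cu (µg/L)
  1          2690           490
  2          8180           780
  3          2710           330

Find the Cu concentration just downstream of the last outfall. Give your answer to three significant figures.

Outfall 1: combined Q = 62490 L/s; C = (59800·2.500 + 2690·490.0)/62490 = 23.49 µg/L.
Outfall 2: combined Q = 70670 L/s; C = (62490·23.49 + 8180·780.0)/70670 = 111.1 µg/L.
Outfall 3: combined Q = 73380 L/s; C = (70670·111.1 + 2710·330.0)/73380 = 119.1 µg/L.

119 µg/L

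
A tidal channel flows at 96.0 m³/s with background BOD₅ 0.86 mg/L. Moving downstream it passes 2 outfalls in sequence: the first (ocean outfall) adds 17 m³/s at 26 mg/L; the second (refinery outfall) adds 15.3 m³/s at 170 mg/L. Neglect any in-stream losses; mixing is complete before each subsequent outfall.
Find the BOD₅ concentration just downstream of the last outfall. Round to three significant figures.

24.4 mg/L

Below outfall 1: Q → 113.0 m³/s, C = (96.00·0.8600 + 17.00·26.00)/113.0 = 4.642 mg/L.
Below outfall 2: Q → 128.3 m³/s, C = (113.0·4.642 + 15.30·170.0)/128.3 = 24.36 mg/L.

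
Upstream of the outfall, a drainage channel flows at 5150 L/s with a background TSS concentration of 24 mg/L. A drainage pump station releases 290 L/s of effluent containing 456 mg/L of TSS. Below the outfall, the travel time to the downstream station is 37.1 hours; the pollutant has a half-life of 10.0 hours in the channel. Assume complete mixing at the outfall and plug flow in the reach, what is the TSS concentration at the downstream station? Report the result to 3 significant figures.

3.59 mg/L

Flow-weighted average: C = (5150·24.00 + 290.0·456.0) / 5440 = 255800/5440 = 47.03 mg/L.
Half-life 10.0 h → k = ln 2 / 10.0 = 0.06931 h⁻¹ = 1.664 d⁻¹.
Decay over the reach: 47.03·exp(−kt) = 47.03·0.07642 = 3.594 mg/L.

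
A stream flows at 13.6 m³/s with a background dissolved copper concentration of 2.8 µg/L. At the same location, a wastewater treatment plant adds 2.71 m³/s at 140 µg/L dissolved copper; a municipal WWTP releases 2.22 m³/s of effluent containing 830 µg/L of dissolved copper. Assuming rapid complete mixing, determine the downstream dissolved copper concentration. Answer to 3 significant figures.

122 µg/L

Conservation of mass: C = (13.60·2.800 + 2.710·140.0 + 2.220·830.0) / 18.53 = 2260/18.53 = 122.0 µg/L.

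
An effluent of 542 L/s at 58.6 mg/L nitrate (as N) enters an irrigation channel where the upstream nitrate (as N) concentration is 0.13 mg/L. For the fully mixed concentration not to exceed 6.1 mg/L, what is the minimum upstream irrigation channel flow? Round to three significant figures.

Set C_mix = 6.1: (Q·0.1300 + 542.0·58.60) / (Q + 542.0) = 6.1
→ Q = 542.0·(58.60 − 6.1)/(6.1 − 0.1300) = 4766 L/s.

4770 L/s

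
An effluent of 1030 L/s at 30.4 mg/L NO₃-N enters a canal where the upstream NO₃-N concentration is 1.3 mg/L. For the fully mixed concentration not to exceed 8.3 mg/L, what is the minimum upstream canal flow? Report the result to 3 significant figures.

Set C_mix = 8.3: (Q·1.300 + 1030·30.40) / (Q + 1030) = 8.3
→ Q = 1030·(30.40 − 8.3)/(8.3 − 1.300) = 3252 L/s.

3250 L/s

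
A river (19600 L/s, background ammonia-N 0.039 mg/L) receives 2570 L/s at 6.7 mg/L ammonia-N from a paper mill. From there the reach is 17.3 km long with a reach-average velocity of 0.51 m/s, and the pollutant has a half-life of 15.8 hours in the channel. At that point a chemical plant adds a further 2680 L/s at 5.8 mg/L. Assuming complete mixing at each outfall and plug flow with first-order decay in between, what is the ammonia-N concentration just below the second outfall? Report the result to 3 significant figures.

After mixing, C = (19600·0.03900 + 2570·6.700) / 22170 = 17980/22170 = 0.8112 mg/L; combined flow 22170 L/s.
Travel time t = 17.3·1000 / 0.51 = 33920 s = 9.423 h.
Half-life 15.8 h → k = ln 2 / 15.8 = 0.04387 h⁻¹ = 1.053 d⁻¹.
Applying C = C₀e^(−kt): 0.8112 × 0.6614 = 0.5365 mg/L.
At the second outfall, C = (22170·0.5365 + 2680·5.800) / (22170 + 2680) = 1.104 mg/L.

1.10 mg/L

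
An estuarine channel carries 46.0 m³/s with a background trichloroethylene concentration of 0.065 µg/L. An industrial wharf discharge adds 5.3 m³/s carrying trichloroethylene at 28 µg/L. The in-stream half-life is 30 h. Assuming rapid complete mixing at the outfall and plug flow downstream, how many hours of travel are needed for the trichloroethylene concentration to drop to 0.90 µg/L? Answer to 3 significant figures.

After mixing, C = (46.00·0.06500 + 5.300·28.00) / 51.30 = 151.4/51.30 = 2.951 µg/L.
Half-life 30 h → k = ln 2 / 30 = 0.02310 h⁻¹ = 0.5545 d⁻¹.
2.951·exp(−k·t) = 0.90 → t = ln(2.951/0.90)/k = 185000 s = 51.40 h.

51.4 h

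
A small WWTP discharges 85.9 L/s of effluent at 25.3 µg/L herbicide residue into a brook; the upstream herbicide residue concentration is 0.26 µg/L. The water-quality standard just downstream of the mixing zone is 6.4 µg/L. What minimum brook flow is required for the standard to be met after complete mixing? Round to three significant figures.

264 L/s

Set C_mix = 6.4: (Q·0.2600 + 85.90·25.30) / (Q + 85.90) = 6.4
→ Q = 85.90·(25.30 − 6.4)/(6.4 − 0.2600) = 264.4 L/s.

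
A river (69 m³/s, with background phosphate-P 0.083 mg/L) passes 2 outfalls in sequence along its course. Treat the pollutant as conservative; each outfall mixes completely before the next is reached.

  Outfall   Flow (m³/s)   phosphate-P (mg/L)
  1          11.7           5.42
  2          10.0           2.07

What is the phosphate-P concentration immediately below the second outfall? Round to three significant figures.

Outfall 1: combined Q = 80.70 m³/s; C = (69.00·0.08300 + 11.70·5.420)/80.70 = 0.8568 mg/L.
Outfall 2: combined Q = 90.70 m³/s; C = (80.70·0.8568 + 10.00·2.070)/90.70 = 0.9905 mg/L.

0.991 mg/L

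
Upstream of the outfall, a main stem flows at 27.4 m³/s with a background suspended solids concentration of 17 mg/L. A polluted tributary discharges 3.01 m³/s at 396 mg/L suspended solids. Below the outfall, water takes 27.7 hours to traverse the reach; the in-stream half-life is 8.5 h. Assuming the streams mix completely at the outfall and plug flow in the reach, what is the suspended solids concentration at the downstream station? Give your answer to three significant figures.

5.70 mg/L

Mixed concentration C = ΣQC/ΣQ = (27.40·17.00 + 3.010·396.0) / 30.41 = 1658/30.41 = 54.51 mg/L.
Half-life 8.5 h → k = ln 2 / 8.5 = 0.08155 h⁻¹ = 1.957 d⁻¹.
Decay over the reach: 54.51·exp(−kt) = 54.51·0.1045 = 5.695 mg/L.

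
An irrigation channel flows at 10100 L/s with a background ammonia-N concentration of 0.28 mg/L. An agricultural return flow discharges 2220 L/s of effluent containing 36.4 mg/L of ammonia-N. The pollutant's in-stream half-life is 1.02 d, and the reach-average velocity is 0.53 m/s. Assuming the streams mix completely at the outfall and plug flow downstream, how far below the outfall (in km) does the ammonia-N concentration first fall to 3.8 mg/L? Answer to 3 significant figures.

Mass balance: C = (10100·0.2800 + 2220·36.40) / 12320 = 83640/12320 = 6.789 mg/L.
Half-life 1.02 d → k = ln 2 / 1.02 = 0.6796 d⁻¹.
Set 6.789·exp(−k·t) = 3.8 → t = ln(6.789/3.8)/k = 73770 s = 20.49 h.
Distance = v·t = 0.53·73770 = 39100 m = 39.10 km.

39.1 km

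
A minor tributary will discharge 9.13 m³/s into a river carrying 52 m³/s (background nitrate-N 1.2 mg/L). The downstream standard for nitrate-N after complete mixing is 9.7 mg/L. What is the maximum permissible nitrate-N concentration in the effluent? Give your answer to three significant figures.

58.1 mg/L

At the limit, (Qr·Cr + Qe·Cₑ)/(Qr + Qe) = 9.7:
Cₑ = (61.13·9.7 − 52.00·1.200) / 9.130 = 58.11 mg/L.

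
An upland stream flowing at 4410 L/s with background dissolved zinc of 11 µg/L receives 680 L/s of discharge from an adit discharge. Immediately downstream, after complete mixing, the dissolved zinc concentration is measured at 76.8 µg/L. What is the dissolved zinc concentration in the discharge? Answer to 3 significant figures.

Mass balance: 4410·11.00 + 680.0·Cₑ = 5090·76.80
→ Cₑ = (5090·76.80 − 4410·11.00) / 680.0 = 503.5 µg/L.

504 µg/L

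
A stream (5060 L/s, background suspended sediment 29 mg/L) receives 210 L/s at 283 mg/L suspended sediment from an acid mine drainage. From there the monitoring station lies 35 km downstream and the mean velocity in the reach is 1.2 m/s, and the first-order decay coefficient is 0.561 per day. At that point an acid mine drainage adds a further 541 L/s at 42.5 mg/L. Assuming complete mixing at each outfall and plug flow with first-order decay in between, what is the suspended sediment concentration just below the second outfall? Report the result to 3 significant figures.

33.3 mg/L

Mixed concentration C = ΣQC/ΣQ = (5060·29.00 + 210.0·283.0) / 5270 = 206200/5270 = 39.12 mg/L; combined flow 5270 L/s.
Travel time t = 35·1000 / 1.2 = 29170 s = 8.102 h.
Decay over the reach: 39.12·exp(−kt) = 39.12·0.8275 = 32.37 mg/L.
Second outfall: C = (5270·32.37 + 541.0·42.50)/5811 = 33.31 mg/L.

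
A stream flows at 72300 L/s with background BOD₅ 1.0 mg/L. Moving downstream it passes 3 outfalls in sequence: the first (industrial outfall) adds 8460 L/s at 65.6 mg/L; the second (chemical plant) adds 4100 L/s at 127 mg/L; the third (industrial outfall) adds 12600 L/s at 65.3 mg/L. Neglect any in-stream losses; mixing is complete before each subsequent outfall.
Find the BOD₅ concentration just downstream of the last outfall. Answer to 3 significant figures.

Outfall 1: combined Q = 80760 L/s; C = (72300·1.000 + 8460·65.60)/80760 = 7.767 mg/L.
Outfall 2: combined Q = 84860 L/s; C = (80760·7.767 + 4100·127.0)/84860 = 13.53 mg/L.
Outfall 3: combined Q = 97460 L/s; C = (84860·13.53 + 12600·65.30)/97460 = 20.22 mg/L.

20.2 mg/L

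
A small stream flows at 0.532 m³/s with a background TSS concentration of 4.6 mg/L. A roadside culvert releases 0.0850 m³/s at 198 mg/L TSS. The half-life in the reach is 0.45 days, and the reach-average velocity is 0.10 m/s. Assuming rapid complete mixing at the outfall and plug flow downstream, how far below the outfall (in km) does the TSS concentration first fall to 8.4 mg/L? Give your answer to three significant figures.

Flow-weighted average: C = (0.5320·4.600 + 0.08500·198.0) / 0.6170 = 19.28/0.6170 = 31.24 mg/L.
Half-life 0.45 d → k = ln 2 / 0.45 = 1.540 d⁻¹.
Set 31.24·exp(−k·t) = 8.4 → t = ln(31.24/8.4)/k = 73680 s = 20.47 h.
Distance = v·t = 0.10·73680 = 7368 m = 7.368 km.

7.37 km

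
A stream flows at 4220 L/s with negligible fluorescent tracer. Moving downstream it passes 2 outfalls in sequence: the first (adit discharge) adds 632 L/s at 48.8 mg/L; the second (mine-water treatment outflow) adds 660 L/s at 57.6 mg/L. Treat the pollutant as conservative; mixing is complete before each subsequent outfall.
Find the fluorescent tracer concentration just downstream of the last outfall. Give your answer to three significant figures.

Below outfall 1: Q → 4852 L/s, C = (4220·0 + 632.0·48.80)/4852 = 6.356 mg/L.
Below outfall 2: Q → 5512 L/s, C = (4852·6.356 + 660.0·57.60)/5512 = 12.49 mg/L.

12.5 mg/L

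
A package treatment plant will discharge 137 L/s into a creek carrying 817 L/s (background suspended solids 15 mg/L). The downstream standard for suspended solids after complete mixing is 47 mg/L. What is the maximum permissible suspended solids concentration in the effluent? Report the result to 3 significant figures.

238 mg/L

At the limit, (Qr·Cr + Qe·Cₑ)/(Qr + Qe) = 47:
Cₑ = (954.0·47 − 817.0·15.00) / 137.0 = 237.8 mg/L.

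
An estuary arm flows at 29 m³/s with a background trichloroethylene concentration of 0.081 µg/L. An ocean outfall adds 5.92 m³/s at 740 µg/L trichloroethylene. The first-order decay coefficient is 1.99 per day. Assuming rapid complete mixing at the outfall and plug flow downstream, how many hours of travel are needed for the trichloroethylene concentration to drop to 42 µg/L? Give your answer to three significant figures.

Mixed concentration C = ΣQC/ΣQ = (29.00·0.08100 + 5.920·740.0) / 34.92 = 4383/34.92 = 125.5 µg/L.
125.5·exp(−k·t) = 42 → t = ln(125.5/42)/k = 47530 s = 13.20 h.

13.2 h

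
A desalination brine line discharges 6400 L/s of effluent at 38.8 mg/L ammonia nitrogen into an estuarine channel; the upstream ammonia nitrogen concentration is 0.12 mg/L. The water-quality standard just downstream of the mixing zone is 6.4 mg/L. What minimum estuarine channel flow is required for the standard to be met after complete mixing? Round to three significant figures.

33000 L/s

Set C_mix = 6.4: (Q·0.1200 + 6400·38.80) / (Q + 6400) = 6.4
→ Q = 6400·(38.80 − 6.4)/(6.4 − 0.1200) = 33020 L/s.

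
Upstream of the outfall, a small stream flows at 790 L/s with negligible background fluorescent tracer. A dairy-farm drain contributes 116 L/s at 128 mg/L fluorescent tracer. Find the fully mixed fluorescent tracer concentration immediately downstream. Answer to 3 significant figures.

16.4 mg/L

Flow-weighted average: C = (790.0·0 + 116.0·128.0) / 906.0 = 14850/906.0 = 16.39 mg/L.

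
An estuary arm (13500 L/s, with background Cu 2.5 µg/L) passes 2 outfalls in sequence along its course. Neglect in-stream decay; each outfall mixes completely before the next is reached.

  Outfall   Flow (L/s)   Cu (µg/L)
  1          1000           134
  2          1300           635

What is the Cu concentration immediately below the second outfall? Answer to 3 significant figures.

After outfall 1: Q = 13500 + 1000 = 14500 L/s; C = (13500·2.500 + 1000·134.0)/14500 = 11.57 µg/L.
After outfall 2: Q = 14500 + 1300 = 15800 L/s; C = (14500·11.57 + 1300·635.0)/15800 = 62.86 µg/L.

62.9 µg/L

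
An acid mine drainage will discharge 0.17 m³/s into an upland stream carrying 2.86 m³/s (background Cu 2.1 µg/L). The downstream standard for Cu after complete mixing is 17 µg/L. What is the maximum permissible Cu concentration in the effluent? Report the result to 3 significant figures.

268 µg/L

At the limit, (Qr·Cr + Qe·Cₑ)/(Qr + Qe) = 17:
Cₑ = (3.030·17 − 2.860·2.100) / 0.1700 = 267.7 µg/L.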